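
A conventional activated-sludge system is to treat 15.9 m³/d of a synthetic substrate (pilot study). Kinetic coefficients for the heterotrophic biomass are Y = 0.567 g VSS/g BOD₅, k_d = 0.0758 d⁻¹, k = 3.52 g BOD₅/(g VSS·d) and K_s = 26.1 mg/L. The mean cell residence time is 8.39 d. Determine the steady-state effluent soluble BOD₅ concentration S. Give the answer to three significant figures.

S ≈ 2.83 mg/L

From the Monod/SRT balance for a CMAS, S = K_s·(1+k_d θ_c)/[θ_c·(Y k − k_d) − 1] = 26.1 × (1 + 0.0758 × 8.39) / [8.39 × (0.567 × 3.52 − 0.0758) − 1] = 42.70 / 15.11 = 2.826 mg/L.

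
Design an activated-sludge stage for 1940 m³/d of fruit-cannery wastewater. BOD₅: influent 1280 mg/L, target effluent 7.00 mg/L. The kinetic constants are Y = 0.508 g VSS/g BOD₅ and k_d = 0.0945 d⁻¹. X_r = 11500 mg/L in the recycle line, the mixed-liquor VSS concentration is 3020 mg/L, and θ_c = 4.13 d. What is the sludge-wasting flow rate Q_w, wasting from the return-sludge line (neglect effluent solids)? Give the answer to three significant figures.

Q_w ≈ 78.5 m³/d

From the SRT design equation V = Y Q (S₀−S) θ_c / [X (1 + k_d θ_c)] = 0.508 × 1940 × (1280 − 7.00) × 4.13 / [3020 × (1 + 0.0945 × 4.13)] = 5.18×10^6 / 4199 = 1234 m³.
Q_w = (V·X)/(θ_c X_r) = 1234 × 3020 / (4.13 × 11500) = 78.47 m³/d.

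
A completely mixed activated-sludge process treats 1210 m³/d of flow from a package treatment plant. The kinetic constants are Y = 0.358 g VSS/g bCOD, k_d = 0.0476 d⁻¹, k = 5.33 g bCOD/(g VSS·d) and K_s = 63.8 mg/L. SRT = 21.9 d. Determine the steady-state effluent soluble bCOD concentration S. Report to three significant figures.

From the Monod/SRT balance for a CMAS, S = K_s·(1+k_d θ_c)/[θ_c·(Y k − k_d) − 1] = 63.8 × (1 + 0.0476 × 21.9) / [21.9 × (0.358 × 5.33 − 0.0476) − 1] = 130.3 / 39.75 = 3.279 mg/L.

S ≈ 3.28 mg/L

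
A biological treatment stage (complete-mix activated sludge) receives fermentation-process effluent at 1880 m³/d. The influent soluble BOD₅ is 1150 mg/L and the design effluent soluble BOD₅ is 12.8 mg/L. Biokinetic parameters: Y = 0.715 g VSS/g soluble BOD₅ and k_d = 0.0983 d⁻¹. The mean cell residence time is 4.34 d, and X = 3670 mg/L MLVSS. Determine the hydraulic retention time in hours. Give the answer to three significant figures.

Rearranging the biomass balance for a CMAS with decay, V = Y·Q·ΔS·θ_c / [X·(1+k_d θ_c)] = 0.715 × 1880 × (1150 − 12.8) × 4.34 / [3670 × (1 + 0.0983 × 4.34)] = 6.63×10^6 / 5236 = 1267 m³.
τ = V/Q = 1267/1880 = 0.6740 d, or 16.18 h.

τ ≈ 16.2 h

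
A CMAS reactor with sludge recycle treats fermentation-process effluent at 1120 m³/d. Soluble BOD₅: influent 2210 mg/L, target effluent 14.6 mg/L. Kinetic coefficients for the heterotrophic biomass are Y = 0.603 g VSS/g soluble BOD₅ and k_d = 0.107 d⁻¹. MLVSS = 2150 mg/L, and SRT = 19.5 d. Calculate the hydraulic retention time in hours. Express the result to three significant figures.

τ ≈ 93.4 h

From the SRT design equation V = Y Q (S₀−S) θ_c / [X (1 + k_d θ_c)] = 0.603 × 1120 × (2210 − 14.6) × 19.5 / [2150 × (1 + 0.107 × 19.5)] = 2.89×10^7 / 6636 = 4357 m³.
τ = V/Q = 4357/1120 = 3.890 d, or 93.36 h.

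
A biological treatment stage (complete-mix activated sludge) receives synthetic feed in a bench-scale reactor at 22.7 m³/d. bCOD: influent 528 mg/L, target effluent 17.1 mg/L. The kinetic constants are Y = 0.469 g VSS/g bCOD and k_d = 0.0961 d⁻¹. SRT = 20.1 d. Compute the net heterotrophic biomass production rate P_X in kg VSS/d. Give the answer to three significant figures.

Correct the yield for decay: Y_obs = Y/(1 + k_d θ_c) = 0.469 / (1 + 0.0961 × 20.1) = 0.469 / 2.932 = 0.1600.
Mass of bCOD removed per day: Q(S₀ − S) = 22.7 × 510.9 g/m³ = 11.60 kg/d.
Net biomass production P_X = Y_obs × Q·(S₀ − S) = 0.1600 × 11.60 = 1.855 kg VSS/d.

P_X ≈ 1.86 kg VSS/d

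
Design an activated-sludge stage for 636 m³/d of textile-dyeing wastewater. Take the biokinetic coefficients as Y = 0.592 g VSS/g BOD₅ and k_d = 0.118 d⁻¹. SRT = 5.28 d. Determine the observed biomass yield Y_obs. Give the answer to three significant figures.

Y_obs ≈ 0.365 g VSS/g BOD₅

The observed yield is Y_obs = Y/(1 + k_d·θ_c) = 0.592 / (1 + 0.118 × 5.28) = 0.592 / 1.623 = 0.3647 g VSS per g BOD₅ removed.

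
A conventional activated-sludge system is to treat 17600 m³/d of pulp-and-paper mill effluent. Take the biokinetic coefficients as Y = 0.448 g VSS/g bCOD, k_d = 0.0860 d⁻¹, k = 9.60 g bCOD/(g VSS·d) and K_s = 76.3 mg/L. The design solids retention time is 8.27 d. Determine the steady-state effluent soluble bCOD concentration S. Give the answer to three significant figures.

S ≈ 3.86 mg/L

Effluent substrate depends only on kinetics and SRT: S = K_s(1 + k_d θ_c) / [θ_c(Yk − k_d) − 1] = 76.3 × (1 + 0.0860 × 8.27) / [8.27 × (0.448 × 9.60 − 0.0860) − 1] = 130.6 / 33.86 = 3.856 mg/L.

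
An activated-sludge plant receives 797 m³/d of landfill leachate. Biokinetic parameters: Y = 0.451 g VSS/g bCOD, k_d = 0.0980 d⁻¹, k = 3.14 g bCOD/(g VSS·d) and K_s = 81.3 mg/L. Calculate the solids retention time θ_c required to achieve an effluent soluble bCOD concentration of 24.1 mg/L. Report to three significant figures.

From 1/θ_c = Y·k·S/(K_s + S) − k_d: Y·k·S/(K_s+S) = 0.451 × 3.14 × 24.1 / (81.3 + 24.1) = 0.3238 d⁻¹.
Then 1/θ_c = μ − k_d = 0.3238 − 0.0980 = 0.2258 d⁻¹, giving θ_c = 4.429 d.

θ_c ≈ 4.43 d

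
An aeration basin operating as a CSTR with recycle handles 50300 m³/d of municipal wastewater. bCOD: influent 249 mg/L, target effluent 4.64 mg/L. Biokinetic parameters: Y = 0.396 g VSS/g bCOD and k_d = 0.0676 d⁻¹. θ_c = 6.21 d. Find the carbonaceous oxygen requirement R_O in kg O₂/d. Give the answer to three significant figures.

R_O ≈ 7420 kg O₂/d

Correct the yield for decay: Y_obs = Y/(1 + k_d θ_c) = 0.396 / (1 + 0.0676 × 6.21) = 0.396 / 1.420 = 0.2789.
ΔS = 249 − 4.64 = 244.4 mg/L, so the substrate removal rate is 50300 × 244.4/1000 = 12291 kg bCOD/d.
Net sludge production P_X = 0.2789 × 12291 = 3428 kg VSS/d.
R_O = Q·(S₀ − S) − 1.42·P_X = 12291 − 1.42 × 3428 = 7423 kg O₂/d.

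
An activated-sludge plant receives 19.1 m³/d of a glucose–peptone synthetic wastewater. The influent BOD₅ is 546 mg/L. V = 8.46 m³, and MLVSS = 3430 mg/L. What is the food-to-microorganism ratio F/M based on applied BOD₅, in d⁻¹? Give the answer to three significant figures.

Food-to-microorganism ratio F/M = Q S₀ / (V X) = 19.1 × 546 / (8.460 × 3430) = 0.3594 d⁻¹.

F/M ≈ 0.359 d⁻¹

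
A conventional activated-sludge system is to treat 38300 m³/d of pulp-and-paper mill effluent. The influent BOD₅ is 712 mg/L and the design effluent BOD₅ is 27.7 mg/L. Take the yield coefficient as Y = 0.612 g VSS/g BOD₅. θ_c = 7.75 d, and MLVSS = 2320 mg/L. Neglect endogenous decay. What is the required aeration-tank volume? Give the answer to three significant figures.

V ≈ 53600 m³

With k_d = 0 the design equation reduces to V = Y Q (S₀−S) θ_c / X = 0.612 × 38300 × (712 − 27.7) × 7.75 / 2320 = 53581 m³.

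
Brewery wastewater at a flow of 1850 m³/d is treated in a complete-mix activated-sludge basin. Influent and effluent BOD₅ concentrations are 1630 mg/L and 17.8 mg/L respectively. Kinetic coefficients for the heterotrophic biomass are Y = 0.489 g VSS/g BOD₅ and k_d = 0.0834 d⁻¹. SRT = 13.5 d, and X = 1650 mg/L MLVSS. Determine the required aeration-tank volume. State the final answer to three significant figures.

Rearranging the biomass balance for a CMAS with decay, V = Y·Q·ΔS·θ_c / [X·(1+k_d θ_c)] = 0.489 × 1850 × (1630 − 17.8) × 13.5 / [1650 × (1 + 0.0834 × 13.5)] = 1.97×10^7 / 3508 = 5613 m³.

V ≈ 5610 m³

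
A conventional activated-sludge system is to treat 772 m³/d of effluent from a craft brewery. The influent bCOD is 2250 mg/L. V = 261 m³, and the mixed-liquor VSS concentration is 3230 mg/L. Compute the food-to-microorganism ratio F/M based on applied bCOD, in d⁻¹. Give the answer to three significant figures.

F/M ≈ 2.06 d⁻¹

F/M = applied load / biomass = Q·S₀/(V·X) = 772 × 2250 / (261.0 × 3230) = 2.060 d⁻¹.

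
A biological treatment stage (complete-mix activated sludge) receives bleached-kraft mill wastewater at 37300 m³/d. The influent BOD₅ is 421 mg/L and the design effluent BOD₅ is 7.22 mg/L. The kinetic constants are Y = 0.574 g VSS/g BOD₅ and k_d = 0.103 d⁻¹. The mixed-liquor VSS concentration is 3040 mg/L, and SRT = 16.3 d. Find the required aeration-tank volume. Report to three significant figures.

From the SRT design equation V = Y Q (S₀−S) θ_c / [X (1 + k_d θ_c)] = 0.574 × 37300 × (421 − 7.22) × 16.3 / [3040 × (1 + 0.103 × 16.3)] = 1.44×10^8 / 8144 = 17732 m³.

V ≈ 17700 m³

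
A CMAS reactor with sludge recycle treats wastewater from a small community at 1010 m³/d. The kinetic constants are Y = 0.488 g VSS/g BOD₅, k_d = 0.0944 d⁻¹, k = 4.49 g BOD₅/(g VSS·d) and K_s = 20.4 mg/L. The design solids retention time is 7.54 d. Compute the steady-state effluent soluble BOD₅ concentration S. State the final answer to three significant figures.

S ≈ 2.36 mg/L

For a completely mixed reactor with recycle the Lawrence–McCarty relation gives S = K_s·(1 + k_d·θ_c) / [θ_c·(Y·k − k_d) − 1] = 20.4 × (1 + 0.0944 × 7.54) / [7.54 × (0.488 × 4.49 − 0.0944) − 1] = 34.92 / 14.81 = 2.358 mg/L.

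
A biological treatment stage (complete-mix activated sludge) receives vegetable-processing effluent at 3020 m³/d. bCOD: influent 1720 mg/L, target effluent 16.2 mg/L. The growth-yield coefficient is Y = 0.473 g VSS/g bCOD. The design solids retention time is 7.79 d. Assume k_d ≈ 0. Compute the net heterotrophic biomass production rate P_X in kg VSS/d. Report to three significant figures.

P_X ≈ 2430 kg VSS/d

Since k_d ≈ 0, Y_obs = Y = 0.473 g VSS/g bCOD.
ΔS = 1720 − 16.2 = 1704 mg/L, so the substrate removal rate is 3020 × 1704/1000 = 5145 kg bCOD/d.
So the net sludge growth is P_X = 0.4730 × 5145 = 2434 kg VSS/d.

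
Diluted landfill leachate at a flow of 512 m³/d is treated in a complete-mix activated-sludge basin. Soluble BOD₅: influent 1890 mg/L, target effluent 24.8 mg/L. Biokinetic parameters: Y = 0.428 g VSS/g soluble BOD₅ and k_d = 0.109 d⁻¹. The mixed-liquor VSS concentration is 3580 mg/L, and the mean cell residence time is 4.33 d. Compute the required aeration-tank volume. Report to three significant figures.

Steady-state biomass mass balance: V·X·(1 + k_d·θ_c) = Y·Q·(S₀ − S)·θ_c, so V = 0.428 × 512 × (1890 − 24.8) × 4.33 / [3580 × (1 + 0.109 × 4.33)] = 1.77×10^6 / 5270 = 335.8 m³.

V ≈ 336 m³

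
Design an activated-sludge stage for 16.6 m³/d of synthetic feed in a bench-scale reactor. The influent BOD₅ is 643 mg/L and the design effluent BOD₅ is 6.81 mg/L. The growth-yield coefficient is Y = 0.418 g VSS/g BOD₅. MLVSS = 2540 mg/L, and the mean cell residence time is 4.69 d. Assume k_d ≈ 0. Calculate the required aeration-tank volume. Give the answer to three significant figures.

With k_d = 0 the design equation reduces to V = Y Q (S₀−S) θ_c / X = 0.418 × 16.6 × (643 − 6.81) × 4.69 / 2540 = 8.151 m³.

V ≈ 8.15 m³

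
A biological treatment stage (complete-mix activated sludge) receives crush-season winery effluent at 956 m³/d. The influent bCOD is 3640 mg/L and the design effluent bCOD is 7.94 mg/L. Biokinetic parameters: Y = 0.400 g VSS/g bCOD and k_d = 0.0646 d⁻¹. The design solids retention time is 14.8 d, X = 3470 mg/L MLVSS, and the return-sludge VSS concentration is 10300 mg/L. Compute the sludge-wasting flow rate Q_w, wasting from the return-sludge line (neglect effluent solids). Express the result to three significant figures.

Q_w ≈ 68.9 m³/d

Rearranging the biomass balance for a CMAS with decay, V = Y·Q·ΔS·θ_c / [X·(1+k_d θ_c)] = 0.400 × 956 × (3640 − 7.94) × 14.8 / [3470 × (1 + 0.0646 × 14.8)] = 2.06×10^7 / 6788 = 3028 m³.
Wasting from the return line (neglecting effluent solids): Q_w = V·X / (θ_c·X_r) = 3028 × 3470 / (14.8 × 10300) = 68.94 m³/d.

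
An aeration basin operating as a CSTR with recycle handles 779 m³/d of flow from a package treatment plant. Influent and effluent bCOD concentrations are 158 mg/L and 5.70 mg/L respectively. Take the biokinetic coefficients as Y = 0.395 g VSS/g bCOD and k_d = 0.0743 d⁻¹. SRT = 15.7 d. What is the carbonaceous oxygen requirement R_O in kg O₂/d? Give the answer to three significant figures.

R_O ≈ 87.9 kg O₂/d

Y_obs = Y / (1 + k_d θ_c) = 0.395 / (1 + 0.0743 × 15.7) = 0.395 / 2.167 = 0.1823.
Substrate removed = Q·(S₀ − S) = 779 m³/d × (158 − 5.70) g/m³ = 1.19×10^5 g/d = 118.6 kg/d.
Biomass synthesised: P_X = Y_obs × 118.6 = 21.63 kg VSS/d.
Carbonaceous O₂ demand = substrate oxidised − cell-mass equivalent = 118.6 − 1.42 × 21.63 = 87.93 kg O₂/d.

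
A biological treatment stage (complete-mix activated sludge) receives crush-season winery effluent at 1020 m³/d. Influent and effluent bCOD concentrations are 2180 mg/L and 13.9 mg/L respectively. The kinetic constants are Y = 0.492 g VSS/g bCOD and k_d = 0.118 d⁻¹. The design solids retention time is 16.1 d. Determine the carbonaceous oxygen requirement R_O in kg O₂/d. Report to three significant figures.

Correct the yield for decay: Y_obs = Y/(1 + k_d θ_c) = 0.492 / (1 + 0.118 × 16.1) = 0.492 / 2.900 = 0.1697.
Q·(S₀ − S) = 1020 × (2180 − 13.9) × 10⁻³ = 2209 kg/d removed.
Biomass synthesised: P_X = Y_obs × 2209 = 374.9 kg VSS/d.
R_O = Q·(S₀ − S) − 1.42·P_X = 2209 − 1.42 × 374.9 = 1677 kg O₂/d.

R_O ≈ 1680 kg O₂/d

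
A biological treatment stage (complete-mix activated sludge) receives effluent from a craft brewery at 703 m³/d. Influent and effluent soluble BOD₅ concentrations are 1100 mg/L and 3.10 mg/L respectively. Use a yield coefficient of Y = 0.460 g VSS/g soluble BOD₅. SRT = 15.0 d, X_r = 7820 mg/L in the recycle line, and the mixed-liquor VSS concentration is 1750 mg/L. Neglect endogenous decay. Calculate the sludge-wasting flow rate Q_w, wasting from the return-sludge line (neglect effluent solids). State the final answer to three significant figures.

V·X = Y·Q·ΔS·θ_c gives V = 0.460 × 703 × (1100 − 3.10) × 15.0 / 1750 = 3040 m³.
Wasting from the return line (neglecting effluent solids): Q_w = V·X / (θ_c·X_r) = 3040 × 1750 / (15.0 × 7820) = 45.36 m³/d.

Q_w ≈ 45.4 m³/d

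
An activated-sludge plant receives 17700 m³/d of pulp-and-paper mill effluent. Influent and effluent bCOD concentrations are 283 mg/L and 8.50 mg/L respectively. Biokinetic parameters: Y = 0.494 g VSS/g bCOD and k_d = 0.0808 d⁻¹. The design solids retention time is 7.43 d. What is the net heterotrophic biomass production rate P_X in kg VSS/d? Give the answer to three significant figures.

Correct the yield for decay: Y_obs = Y/(1 + k_d θ_c) = 0.494 / (1 + 0.0808 × 7.43) = 0.494 / 1.600 = 0.3087.
Substrate removed = Q·(S₀ − S) = 17700 m³/d × (283 − 8.50) g/m³ = 4.86×10^6 g/d = 4859 kg/d.
Biomass produced: P_X = Y_obs·Q·ΔS = 0.3087 × 4859 ≈ 1500 kg VSS/d.

P_X ≈ 1500 kg VSS/d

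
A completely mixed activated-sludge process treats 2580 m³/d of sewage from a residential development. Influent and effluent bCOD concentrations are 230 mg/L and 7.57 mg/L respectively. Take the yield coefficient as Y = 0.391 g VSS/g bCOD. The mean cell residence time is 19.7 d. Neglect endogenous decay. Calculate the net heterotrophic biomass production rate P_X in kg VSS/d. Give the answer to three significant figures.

P_X ≈ 224 kg VSS/d

No decay correction is needed, so Y_obs = Y = 0.391.
Q·(S₀ − S) = 2580 × (230 − 7.57) × 10⁻³ = 573.9 kg/d removed.
Net biomass production P_X = Y_obs × Q·(S₀ − S) = 0.3910 × 573.9 = 224.4 kg VSS/d.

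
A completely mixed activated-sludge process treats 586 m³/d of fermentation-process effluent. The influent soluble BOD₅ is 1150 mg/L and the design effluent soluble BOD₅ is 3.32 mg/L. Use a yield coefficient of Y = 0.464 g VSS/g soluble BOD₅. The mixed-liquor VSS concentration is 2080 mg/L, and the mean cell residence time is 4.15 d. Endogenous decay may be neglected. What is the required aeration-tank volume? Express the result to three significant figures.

Biomass mass balance (decay neglected): V·X = Y·Q·(S₀ − S)·θ_c, so V = 0.464 × 586 × (1150 − 3.32) × 4.15 / 2080 = 622.1 m³.

V ≈ 622 m³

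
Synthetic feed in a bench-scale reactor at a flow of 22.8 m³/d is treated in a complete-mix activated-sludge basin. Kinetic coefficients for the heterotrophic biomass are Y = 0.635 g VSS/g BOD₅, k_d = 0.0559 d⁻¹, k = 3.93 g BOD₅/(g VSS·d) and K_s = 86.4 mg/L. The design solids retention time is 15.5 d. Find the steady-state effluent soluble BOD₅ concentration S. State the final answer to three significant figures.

S ≈ 4.38 mg/L

For a completely mixed reactor with recycle the Lawrence–McCarty relation gives S = K_s·(1 + k_d·θ_c) / [θ_c·(Y·k − k_d) − 1] = 86.4 × (1 + 0.0559 × 15.5) / [15.5 × (0.635 × 3.93 − 0.0559) − 1] = 161.3 / 36.81 = 4.380 mg/L.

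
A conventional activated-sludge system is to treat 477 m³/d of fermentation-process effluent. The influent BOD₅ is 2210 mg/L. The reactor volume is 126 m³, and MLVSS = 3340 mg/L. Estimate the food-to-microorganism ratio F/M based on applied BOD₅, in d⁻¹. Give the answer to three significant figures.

F/M ≈ 2.50 d⁻¹

F/M = Q·S₀ / (V·X) = 477 × 2210 / (126.0 × 3340) = 2.505 g BOD₅·(g VSS·d)⁻¹.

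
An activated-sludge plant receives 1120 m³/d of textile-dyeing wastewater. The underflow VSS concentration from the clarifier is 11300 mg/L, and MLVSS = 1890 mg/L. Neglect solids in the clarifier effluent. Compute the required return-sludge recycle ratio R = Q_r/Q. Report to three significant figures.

R ≈ 0.201

R = Q_r/Q = X/(X_r − X) = 1890 / (11300 − 1890) = 0.2009.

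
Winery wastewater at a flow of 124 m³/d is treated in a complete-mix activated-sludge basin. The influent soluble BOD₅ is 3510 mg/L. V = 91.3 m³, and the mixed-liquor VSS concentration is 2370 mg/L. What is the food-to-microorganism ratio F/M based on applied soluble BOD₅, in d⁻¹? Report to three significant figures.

F/M = applied load / biomass = Q·S₀/(V·X) = 124 × 3510 / (91.30 × 2370) = 2.011 d⁻¹.

F/M ≈ 2.01 d⁻¹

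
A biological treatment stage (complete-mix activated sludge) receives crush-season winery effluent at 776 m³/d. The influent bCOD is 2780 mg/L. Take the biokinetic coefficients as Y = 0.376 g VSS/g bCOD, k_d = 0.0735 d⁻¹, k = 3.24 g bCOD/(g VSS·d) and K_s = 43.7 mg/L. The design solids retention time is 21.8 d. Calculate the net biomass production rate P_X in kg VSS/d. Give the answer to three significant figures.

P_X ≈ 311 kg VSS/d

Effluent substrate depends only on kinetics and SRT: S = K_s(1 + k_d θ_c) / [θ_c(Yk − k_d) − 1] = 43.7 × (1 + 0.0735 × 21.8) / [21.8 × (0.376 × 3.24 − 0.0735) − 1] = 113.7 / 23.96 = 4.747 mg/L.
Observed yield with endogenous decay: Y_obs = Y / (1 + k_d·θ_c) = 0.376 / (1 + 0.0735 × 21.8) = 0.376 / 2.602 = 0.1445 g VSS/g bCOD.
Q·(S₀ − S) = 776 × (2780 − 4.75) × 10⁻³ = 2154 kg/d removed.
So the net sludge growth is P_X = 0.1445 × 2154 = 311.2 kg VSS/d.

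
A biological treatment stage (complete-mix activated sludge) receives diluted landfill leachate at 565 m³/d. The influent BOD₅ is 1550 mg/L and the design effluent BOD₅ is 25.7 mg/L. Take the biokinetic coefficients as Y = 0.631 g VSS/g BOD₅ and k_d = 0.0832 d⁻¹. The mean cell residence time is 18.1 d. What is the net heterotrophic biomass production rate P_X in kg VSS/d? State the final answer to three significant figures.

P_X ≈ 217 kg VSS/d

Correct the yield for decay: Y_obs = Y/(1 + k_d θ_c) = 0.631 / (1 + 0.0832 × 18.1) = 0.631 / 2.506 = 0.2518.
Substrate removed = Q·(S₀ − S) = 565 m³/d × (1550 − 25.7) g/m³ = 8.61×10^5 g/d = 861.2 kg/d.
So the net sludge growth is P_X = 0.2518 × 861.2 = 216.9 kg VSS/d.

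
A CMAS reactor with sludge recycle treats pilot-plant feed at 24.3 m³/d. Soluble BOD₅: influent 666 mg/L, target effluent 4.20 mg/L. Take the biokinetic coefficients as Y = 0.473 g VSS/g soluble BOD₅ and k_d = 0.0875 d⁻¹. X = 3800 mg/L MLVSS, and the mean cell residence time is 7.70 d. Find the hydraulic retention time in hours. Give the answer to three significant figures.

τ ≈ 9.10 h

Rearranging the biomass balance for a CMAS with decay, V = Y·Q·ΔS·θ_c / [X·(1+k_d θ_c)] = 0.473 × 24.3 × (666 − 4.20) × 7.70 / [3800 × (1 + 0.0875 × 7.70)] = 5.86×10^4 / 6360 = 9.209 m³.
τ = V/Q = 9.209/24.3 = 0.3790 d, or 9.095 h.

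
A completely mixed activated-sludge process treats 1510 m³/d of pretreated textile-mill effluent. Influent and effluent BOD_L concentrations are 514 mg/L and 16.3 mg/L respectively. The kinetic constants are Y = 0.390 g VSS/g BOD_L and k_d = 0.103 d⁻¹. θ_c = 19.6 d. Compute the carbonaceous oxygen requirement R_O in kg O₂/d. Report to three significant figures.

R_O ≈ 614 kg O₂/d

Observed yield with endogenous decay: Y_obs = Y / (1 + k_d·θ_c) = 0.390 / (1 + 0.103 × 19.6) = 0.390 / 3.019 = 0.1292 g VSS/g BOD_L.
Q·(S₀ − S) = 1510 × (514 − 16.3) × 10⁻³ = 751.5 kg/d removed.
Biomass synthesised: P_X = Y_obs × 751.5 = 97.09 kg VSS/d.
R_O = Q·ΔS − 1.42 P_X = 751.5 − 137.9 = 613.7 kg O₂/d.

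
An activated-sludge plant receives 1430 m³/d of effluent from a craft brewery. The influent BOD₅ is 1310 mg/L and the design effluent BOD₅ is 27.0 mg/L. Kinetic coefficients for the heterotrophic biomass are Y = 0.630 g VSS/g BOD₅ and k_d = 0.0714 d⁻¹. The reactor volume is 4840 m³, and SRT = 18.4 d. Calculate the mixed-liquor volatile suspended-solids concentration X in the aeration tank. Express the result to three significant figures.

X = Y·Q·ΔS·θ_c / [V·(1 + k_d θ_c)] = 0.630 × 1430 × (1310 − 27.0) × 18.4 / [4840 × (1 + 0.0714 × 18.4)] = 1899 mg/L.

X ≈ 1900 mg/L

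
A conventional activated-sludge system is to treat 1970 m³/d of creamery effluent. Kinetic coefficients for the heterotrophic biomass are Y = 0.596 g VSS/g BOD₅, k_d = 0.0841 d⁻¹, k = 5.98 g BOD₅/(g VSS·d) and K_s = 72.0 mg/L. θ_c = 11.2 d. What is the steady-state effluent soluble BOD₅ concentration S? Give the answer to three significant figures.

S ≈ 3.68 mg/L

From the Monod/SRT balance for a CMAS, S = K_s·(1+k_d θ_c)/[θ_c·(Y k − k_d) − 1] = 72.0 × (1 + 0.0841 × 11.2) / [11.2 × (0.596 × 5.98 − 0.0841) − 1] = 139.8 / 37.98 = 3.682 mg/L.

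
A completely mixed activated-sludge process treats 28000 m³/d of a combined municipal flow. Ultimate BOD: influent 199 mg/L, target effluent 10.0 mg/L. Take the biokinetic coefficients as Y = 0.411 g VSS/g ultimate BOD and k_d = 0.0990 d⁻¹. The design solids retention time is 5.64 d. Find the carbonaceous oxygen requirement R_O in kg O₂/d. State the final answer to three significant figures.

The observed yield is Y_obs = Y/(1 + k_d·θ_c) = 0.411 / (1 + 0.0990 × 5.64) = 0.411 / 1.558 = 0.2637 g VSS per g ultimate BOD removed.
Q·(S₀ − S) = 28000 × (199 − 10.0) × 10⁻³ = 5292 kg/d removed.
P_X = Y_obs·Q·(S₀ − S) = 0.2637 × 5292 = 1396 kg VSS/d.
R_O = Q·(S₀ − S) − 1.42·P_X = 5292 − 1.42 × 1396 = 3310 kg O₂/d.

R_O ≈ 3310 kg O₂/d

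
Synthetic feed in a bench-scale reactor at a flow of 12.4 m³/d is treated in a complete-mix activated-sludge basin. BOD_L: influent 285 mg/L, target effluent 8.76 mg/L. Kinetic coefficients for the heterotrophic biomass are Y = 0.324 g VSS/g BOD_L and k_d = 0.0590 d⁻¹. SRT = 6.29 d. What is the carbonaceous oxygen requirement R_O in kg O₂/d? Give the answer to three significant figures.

Y_obs = Y / (1 + k_d θ_c) = 0.324 / (1 + 0.0590 × 6.29) = 0.324 / 1.371 = 0.2363.
Q·(S₀ − S) = 12.4 × (285 − 8.76) × 10⁻³ = 3.425 kg/d removed.
Net sludge production P_X = 0.2363 × 3.425 = 0.8094 kg VSS/d.
R_O = Q·ΔS − 1.42 P_X = 3.425 − 1.149 = 2.276 kg O₂/d.

R_O ≈ 2.28 kg O₂/d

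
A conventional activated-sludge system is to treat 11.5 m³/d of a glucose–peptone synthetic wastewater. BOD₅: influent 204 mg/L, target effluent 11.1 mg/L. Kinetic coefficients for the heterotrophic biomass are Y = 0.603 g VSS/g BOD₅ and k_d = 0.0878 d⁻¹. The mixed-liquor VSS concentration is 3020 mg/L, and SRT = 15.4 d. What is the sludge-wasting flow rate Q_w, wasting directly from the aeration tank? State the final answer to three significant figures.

Rearranging the biomass balance for a CMAS with decay, V = Y·Q·ΔS·θ_c / [X·(1+k_d θ_c)] = 0.603 × 11.5 × (204 − 11.1) × 15.4 / [3020 × (1 + 0.0878 × 15.4)] = 2.06×10^4 / 7103 = 2.900 m³.
Wasting from the aeration tank: Q_w = V / θ_c = 2.900 / 15.4 = 0.1883 m³/d.

Q_w ≈ 0.188 m³/d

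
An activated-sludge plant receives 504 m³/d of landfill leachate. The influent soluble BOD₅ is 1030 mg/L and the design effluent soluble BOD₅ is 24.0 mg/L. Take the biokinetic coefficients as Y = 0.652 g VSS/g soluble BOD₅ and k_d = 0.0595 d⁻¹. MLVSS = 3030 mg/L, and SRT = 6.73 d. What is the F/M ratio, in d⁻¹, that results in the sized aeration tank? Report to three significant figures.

Rearranging the biomass balance for a CMAS with decay, V = Y·Q·ΔS·θ_c / [X·(1+k_d θ_c)] = 0.652 × 504 × (1030 − 24.0) × 6.73 / [3030 × (1 + 0.0595 × 6.73)] = 2.22×10^6 / 4243 = 524.3 m³.
F/M = applied load / biomass = Q·S₀/(V·X) = 504 × 1030 / (524.3 × 3030) = 0.3268 d⁻¹.

F/M ≈ 0.327 d⁻¹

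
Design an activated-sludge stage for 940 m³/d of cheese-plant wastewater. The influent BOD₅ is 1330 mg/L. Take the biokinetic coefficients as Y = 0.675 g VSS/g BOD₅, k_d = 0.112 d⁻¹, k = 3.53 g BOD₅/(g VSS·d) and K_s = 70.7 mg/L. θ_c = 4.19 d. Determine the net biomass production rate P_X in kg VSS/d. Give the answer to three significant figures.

P_X ≈ 569 kg VSS/d

For a completely mixed reactor with recycle the Lawrence–McCarty relation gives S = K_s·(1 + k_d·θ_c) / [θ_c·(Y·k − k_d) − 1] = 70.7 × (1 + 0.112 × 4.19) / [4.19 × (0.675 × 3.53 − 0.112) − 1] = 103.9 / 8.514 = 12.20 mg/L.
Observed yield with endogenous decay: Y_obs = Y / (1 + k_d·θ_c) = 0.675 / (1 + 0.112 × 4.19) = 0.675 / 1.469 = 0.4594 g VSS/g BOD₅.
ΔS = 1330 − 12.2 = 1318 mg/L, so the substrate removal rate is 940 × 1318/1000 = 1239 kg BOD₅/d.
Biomass produced: P_X = Y_obs·Q·ΔS = 0.4594 × 1239 ≈ 569.1 kg VSS/d.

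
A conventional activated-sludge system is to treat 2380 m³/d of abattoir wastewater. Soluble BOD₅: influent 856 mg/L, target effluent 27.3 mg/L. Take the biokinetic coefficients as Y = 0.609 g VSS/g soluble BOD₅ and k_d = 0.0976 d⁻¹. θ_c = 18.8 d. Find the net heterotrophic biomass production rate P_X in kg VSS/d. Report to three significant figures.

The observed yield is Y_obs = Y/(1 + k_d·θ_c) = 0.609 / (1 + 0.0976 × 18.8) = 0.609 / 2.835 = 0.2148 g VSS per g soluble BOD₅ removed.
ΔS = 856 − 27.3 = 828.7 mg/L, so the substrate removal rate is 2380 × 828.7/1000 = 1972 kg soluble BOD₅/d.
Net biomass production P_X = Y_obs × Q·(S₀ − S) = 0.2148 × 1972 = 423.7 kg VSS/d.

P_X ≈ 424 kg VSS/d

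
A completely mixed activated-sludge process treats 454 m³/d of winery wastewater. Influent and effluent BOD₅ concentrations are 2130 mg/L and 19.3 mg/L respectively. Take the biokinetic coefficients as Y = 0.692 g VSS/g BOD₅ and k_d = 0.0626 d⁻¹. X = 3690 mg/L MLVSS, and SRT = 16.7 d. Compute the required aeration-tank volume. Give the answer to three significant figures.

V ≈ 1470 m³

Rearranging the biomass balance for a CMAS with decay, V = Y·Q·ΔS·θ_c / [X·(1+k_d θ_c)] = 0.692 × 454 × (2130 − 19.3) × 16.7 / [3690 × (1 + 0.0626 × 16.7)] = 1.11×10^7 / 7548 = 1467 m³.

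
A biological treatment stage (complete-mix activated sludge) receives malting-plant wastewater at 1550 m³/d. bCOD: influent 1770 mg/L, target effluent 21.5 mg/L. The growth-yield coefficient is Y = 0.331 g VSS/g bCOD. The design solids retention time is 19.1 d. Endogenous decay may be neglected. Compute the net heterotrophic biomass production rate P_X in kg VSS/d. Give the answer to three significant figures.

With endogenous decay neglected, the observed yield equals the true yield: Y_obs = Y = 0.331 g VSS/g bCOD.
Mass of bCOD removed per day: Q(S₀ − S) = 1550 × 1748 g/m³ = 2710 kg/d.
P_X = Y_obs · Q(S₀ − S) = 0.3310 × 2710 = 897.1 kg VSS/d.

P_X ≈ 897 kg VSS/d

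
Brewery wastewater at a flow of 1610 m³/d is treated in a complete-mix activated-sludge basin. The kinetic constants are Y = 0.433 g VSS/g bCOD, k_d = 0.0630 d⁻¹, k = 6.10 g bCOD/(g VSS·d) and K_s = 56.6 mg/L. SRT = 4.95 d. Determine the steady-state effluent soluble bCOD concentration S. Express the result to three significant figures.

For a completely mixed reactor with recycle the Lawrence–McCarty relation gives S = K_s·(1 + k_d·θ_c) / [θ_c·(Y·k − k_d) − 1] = 56.6 × (1 + 0.0630 × 4.95) / [4.95 × (0.433 × 6.10 − 0.0630) − 1] = 74.25 / 11.76 = 6.312 mg/L.

S ≈ 6.31 mg/L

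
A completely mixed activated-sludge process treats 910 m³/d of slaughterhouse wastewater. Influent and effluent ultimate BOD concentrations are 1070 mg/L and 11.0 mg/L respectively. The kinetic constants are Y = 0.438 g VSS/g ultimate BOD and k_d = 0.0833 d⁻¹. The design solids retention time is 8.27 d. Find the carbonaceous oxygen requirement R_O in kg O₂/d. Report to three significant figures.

Correct the yield for decay: Y_obs = Y/(1 + k_d θ_c) = 0.438 / (1 + 0.0833 × 8.27) = 0.438 / 1.689 = 0.2593.
Substrate removed = Q·(S₀ − S) = 910 m³/d × (1070 − 11.0) g/m³ = 9.64×10^5 g/d = 963.7 kg/d.
P_X = Y_obs·Q·(S₀ − S) = 0.2593 × 963.7 = 249.9 kg VSS/d.
Carbonaceous O₂ demand = substrate oxidised − cell-mass equivalent = 963.7 − 1.42 × 249.9 = 608.8 kg O₂/d.

R_O ≈ 609 kg O₂/d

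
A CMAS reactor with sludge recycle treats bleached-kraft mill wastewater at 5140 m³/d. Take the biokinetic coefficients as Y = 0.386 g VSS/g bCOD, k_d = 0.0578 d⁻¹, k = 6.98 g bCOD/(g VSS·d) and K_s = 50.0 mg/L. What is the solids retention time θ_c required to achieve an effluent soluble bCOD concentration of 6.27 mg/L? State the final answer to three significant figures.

From 1/θ_c = Y·k·S/(K_s + S) − k_d: Y·k·S/(K_s+S) = 0.386 × 6.98 × 6.27 / (50.0 + 6.27) = 0.3002 d⁻¹.
1/θ_c = 0.3002 − 0.0578 = 0.2424 d⁻¹, so θ_c = 4.125 d.

θ_c ≈ 4.13 d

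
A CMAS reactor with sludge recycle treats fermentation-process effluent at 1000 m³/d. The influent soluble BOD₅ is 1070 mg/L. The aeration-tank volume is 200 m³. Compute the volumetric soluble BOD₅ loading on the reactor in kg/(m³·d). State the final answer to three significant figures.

Applied soluble BOD₅ load per unit volume = Q·S₀/V = (1000 × 1070/1000)/200.0 = 5.350 kg soluble BOD₅·m⁻³·d⁻¹.

L_v ≈ 5.35 kg soluble BOD₅/(m³·d)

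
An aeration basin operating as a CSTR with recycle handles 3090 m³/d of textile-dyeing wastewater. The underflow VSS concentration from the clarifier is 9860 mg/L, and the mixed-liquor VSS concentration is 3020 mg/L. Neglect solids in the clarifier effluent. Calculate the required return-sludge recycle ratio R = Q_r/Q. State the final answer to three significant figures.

R ≈ 0.442

Mass balance around the secondary clarifier (neglecting effluent solids): R = X / (X_r − X) = 3020 / (9860 − 3020) = 0.4415.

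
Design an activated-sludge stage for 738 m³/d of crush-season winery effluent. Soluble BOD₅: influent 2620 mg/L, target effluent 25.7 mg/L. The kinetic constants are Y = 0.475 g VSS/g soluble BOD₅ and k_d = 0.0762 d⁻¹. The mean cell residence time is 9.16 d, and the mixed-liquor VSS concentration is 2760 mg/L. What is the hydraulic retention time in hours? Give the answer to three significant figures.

Rearranging the biomass balance for a CMAS with decay, V = Y·Q·ΔS·θ_c / [X·(1+k_d θ_c)] = 0.475 × 738 × (2620 − 25.7) × 9.16 / [2760 × (1 + 0.0762 × 9.16)] = 8.33×10^6 / 4686 = 1778 m³.
Hydraulic retention time τ = V/Q = 1778 / 738 = 2.409 d = 57.81 h.

τ ≈ 57.8 h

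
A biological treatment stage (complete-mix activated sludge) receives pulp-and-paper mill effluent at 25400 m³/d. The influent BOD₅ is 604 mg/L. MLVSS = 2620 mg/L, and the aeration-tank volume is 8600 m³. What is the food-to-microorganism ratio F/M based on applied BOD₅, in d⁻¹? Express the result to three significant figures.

Food-to-microorganism ratio F/M = Q S₀ / (V X) = 25400 × 604 / (8600 × 2620) = 0.6809 d⁻¹.

F/M ≈ 0.681 d⁻¹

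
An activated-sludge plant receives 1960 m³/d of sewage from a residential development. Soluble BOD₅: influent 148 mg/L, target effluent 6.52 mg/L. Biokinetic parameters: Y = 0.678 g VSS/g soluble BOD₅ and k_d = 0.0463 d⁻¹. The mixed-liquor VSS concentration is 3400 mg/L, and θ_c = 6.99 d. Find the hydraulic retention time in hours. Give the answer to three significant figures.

τ ≈ 3.58 h

Steady-state biomass mass balance: V·X·(1 + k_d·θ_c) = Y·Q·(S₀ − S)·θ_c, so V = 0.678 × 1960 × (148 − 6.52) × 6.99 / [3400 × (1 + 0.0463 × 6.99)] = 1.31×10^6 / 4500 = 292.0 m³.
Hydraulic retention time τ = V/Q = 292.0 / 1960 = 0.1490 d = 3.576 h.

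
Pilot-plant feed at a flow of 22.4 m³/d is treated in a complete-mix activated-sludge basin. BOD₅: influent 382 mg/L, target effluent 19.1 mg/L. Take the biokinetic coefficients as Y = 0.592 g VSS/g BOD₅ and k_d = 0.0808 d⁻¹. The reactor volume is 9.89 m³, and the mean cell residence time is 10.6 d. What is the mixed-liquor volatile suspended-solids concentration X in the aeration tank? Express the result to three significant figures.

X ≈ 2780 mg/L

X = Y·Q·ΔS·θ_c / [V·(1 + k_d θ_c)] = 0.592 × 22.4 × (382 − 19.1) × 10.6 / [9.89 × (1 + 0.0808 × 10.6)] = 2778 mg/L.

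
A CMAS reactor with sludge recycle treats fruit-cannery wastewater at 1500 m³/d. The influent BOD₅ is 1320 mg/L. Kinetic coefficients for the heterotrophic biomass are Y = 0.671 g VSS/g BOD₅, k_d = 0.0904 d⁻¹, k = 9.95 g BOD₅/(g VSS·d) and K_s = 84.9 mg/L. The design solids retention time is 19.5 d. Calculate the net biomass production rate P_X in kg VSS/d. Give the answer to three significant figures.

Effluent substrate depends only on kinetics and SRT: S = K_s(1 + k_d θ_c) / [θ_c(Yk − k_d) − 1] = 84.9 × (1 + 0.0904 × 19.5) / [19.5 × (0.671 × 9.95 − 0.0904) − 1] = 234.6 / 127.4 = 1.841 mg/L.
Y_obs = Y / (1 + k_d θ_c) = 0.671 / (1 + 0.0904 × 19.5) = 0.671 / 2.763 = 0.2429.
ΔS = 1320 − 1.84 = 1318 mg/L, so the substrate removal rate is 1500 × 1318/1000 = 1977 kg BOD₅/d.
So the net sludge growth is P_X = 0.2429 × 1977 = 480.2 kg VSS/d.

P_X ≈ 480 kg VSS/d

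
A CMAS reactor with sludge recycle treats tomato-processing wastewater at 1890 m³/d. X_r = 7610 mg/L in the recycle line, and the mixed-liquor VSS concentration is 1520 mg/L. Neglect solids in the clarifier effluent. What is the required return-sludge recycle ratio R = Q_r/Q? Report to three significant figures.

Mass balance around the secondary clarifier (neglecting effluent solids): R = X / (X_r − X) = 1520 / (7610 − 1520) = 0.2496.

R ≈ 0.250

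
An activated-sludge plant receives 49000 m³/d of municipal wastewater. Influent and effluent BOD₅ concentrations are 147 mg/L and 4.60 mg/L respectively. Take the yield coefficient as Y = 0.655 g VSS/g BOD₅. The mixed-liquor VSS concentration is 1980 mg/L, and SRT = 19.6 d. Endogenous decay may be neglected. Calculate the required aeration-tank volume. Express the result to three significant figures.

Biomass mass balance (decay neglected): V·X = Y·Q·(S₀ − S)·θ_c, so V = 0.655 × 49000 × (147 − 4.60) × 19.6 / 1980 = 45242 m³.

V ≈ 45200 m³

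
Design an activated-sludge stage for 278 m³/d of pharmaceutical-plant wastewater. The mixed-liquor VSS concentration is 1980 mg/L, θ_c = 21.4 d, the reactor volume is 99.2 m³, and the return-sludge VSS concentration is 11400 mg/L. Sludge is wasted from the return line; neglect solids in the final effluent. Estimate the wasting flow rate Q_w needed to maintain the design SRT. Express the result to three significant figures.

Q_w ≈ 0.805 m³/d

θ_c = V·X/(Q_w·X_r) when wasting from the recycle, so Q_w = V·X/(θ_c·X_r) = 99.20 × 1980 / (21.4 × 11400) = 0.8051 m³/d.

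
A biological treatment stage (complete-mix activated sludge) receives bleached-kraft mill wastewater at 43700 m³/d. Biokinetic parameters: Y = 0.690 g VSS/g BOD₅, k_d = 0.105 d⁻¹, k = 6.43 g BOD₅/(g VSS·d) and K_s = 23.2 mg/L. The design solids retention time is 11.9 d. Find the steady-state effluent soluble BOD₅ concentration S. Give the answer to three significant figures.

For a completely mixed reactor with recycle the Lawrence–McCarty relation gives S = K_s·(1 + k_d·θ_c) / [θ_c·(Y·k − k_d) − 1] = 23.2 × (1 + 0.105 × 11.9) / [11.9 × (0.690 × 6.43 − 0.105) − 1] = 52.19 / 50.55 = 1.032 mg/L.

S ≈ 1.03 mg/L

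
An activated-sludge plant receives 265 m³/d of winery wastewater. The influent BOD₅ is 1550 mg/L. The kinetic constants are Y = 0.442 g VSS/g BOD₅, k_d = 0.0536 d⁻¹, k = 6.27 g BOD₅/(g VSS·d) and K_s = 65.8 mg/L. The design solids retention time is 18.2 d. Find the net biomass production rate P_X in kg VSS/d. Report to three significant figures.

P_X ≈ 91.7 kg VSS/d

From the Monod/SRT balance for a CMAS, S = K_s·(1+k_d θ_c)/[θ_c·(Y k − k_d) − 1] = 65.8 × (1 + 0.0536 × 18.2) / [18.2 × (0.442 × 6.27 − 0.0536) − 1] = 130.0 / 48.46 = 2.682 mg/L.
The observed yield is Y_obs = Y/(1 + k_d·θ_c) = 0.442 / (1 + 0.0536 × 18.2) = 0.442 / 1.976 = 0.2237 g VSS per g BOD₅ removed.
Mass of BOD₅ removed per day: Q(S₀ − S) = 265 × 1547 g/m³ = 410.0 kg/d.
P_X = Y_obs · Q(S₀ − S) = 0.2237 × 410.0 = 91.74 kg VSS/d.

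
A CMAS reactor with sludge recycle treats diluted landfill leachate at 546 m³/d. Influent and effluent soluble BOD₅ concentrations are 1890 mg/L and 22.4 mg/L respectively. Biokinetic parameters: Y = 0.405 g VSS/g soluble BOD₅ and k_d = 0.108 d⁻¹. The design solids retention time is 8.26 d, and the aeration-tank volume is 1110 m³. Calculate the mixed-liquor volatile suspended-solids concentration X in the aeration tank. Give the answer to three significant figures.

X ≈ 1620 mg/L

From V·X·(1 + k_d·θ_c) = Y·Q·(S₀ − S)·θ_c: X = 0.405 × 546 × (1890 − 22.4) × 8.26 / [1110 × (1 + 0.108 × 8.26)] = 1624 mg/L.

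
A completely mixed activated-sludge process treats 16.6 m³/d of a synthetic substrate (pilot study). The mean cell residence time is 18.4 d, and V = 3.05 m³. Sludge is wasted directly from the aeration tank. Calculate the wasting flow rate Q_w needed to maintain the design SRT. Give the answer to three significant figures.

For wasting at MLVSS concentration, Q_w = V/θ_c = 3.050/18.4 = 0.1658 m³/d.

Q_w ≈ 0.166 m³/d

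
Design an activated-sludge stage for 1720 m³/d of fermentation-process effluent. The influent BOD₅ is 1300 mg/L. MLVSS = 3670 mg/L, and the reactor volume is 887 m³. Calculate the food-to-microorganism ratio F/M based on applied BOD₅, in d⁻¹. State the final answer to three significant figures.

F/M = applied load / biomass = Q·S₀/(V·X) = 1720 × 1300 / (887.0 × 3670) = 0.6869 d⁻¹.

F/M ≈ 0.687 d⁻¹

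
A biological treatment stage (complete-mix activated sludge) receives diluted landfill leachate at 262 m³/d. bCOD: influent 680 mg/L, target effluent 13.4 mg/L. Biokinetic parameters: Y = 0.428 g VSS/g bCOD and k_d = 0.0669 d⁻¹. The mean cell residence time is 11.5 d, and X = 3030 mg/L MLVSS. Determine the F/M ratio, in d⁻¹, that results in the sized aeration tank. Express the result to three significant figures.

Steady-state biomass mass balance: V·X·(1 + k_d·θ_c) = Y·Q·(S₀ − S)·θ_c, so V = 0.428 × 262 × (680 − 13.4) × 11.5 / [3030 × (1 + 0.0669 × 11.5)] = 8.6×10^5 / 5361 = 160.3 m³.
F/M = applied load / biomass = Q·S₀/(V·X) = 262 × 680 / (160.3 × 3030) = 0.3667 d⁻¹.

F/M ≈ 0.367 d⁻¹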